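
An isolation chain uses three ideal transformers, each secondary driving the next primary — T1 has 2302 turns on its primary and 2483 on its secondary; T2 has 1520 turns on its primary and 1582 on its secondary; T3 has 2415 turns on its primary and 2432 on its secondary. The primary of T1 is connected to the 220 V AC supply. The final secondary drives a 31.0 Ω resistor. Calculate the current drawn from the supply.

Secondary of T1: V = 220.00 × 2483/2302 = 237.30 V.
Secondary of T2: V = 237.30 × 1582/1520 = 246.98 V.
Secondary of T3: V = 246.98 × 2432/2415 = 248.72 V.
I_load = 248.72/31.0 = 8.0231 A, so P_out = 248.72 × 8.0231 = 1995.5 W.
All ideal ⇒ P_in = P_out, so I_supply = 1995.5/220 = 9.07 A.

I_supply ≈ 9.07 A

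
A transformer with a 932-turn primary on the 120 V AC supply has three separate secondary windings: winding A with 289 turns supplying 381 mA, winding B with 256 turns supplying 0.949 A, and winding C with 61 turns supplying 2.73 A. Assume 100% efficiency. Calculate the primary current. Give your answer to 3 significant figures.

V_A = 120 × 289/932 = 37.210 V; V_B = 120 × 256/932 = 32.961 V; V_C = 120 × 61/932 = 7.8541 V.
P_out = V_A I_A + V_B I_B + V_C I_C = 37.210×0.381 + 32.961×0.949 + 7.8541×2.73 = 14.177 + 31.280 + 21.442 = 66.899 W.
Ideal ⇒ P_in = P_out, so I_p = P_out/V_p = 66.899/120 = 0.557 A.

I_p ≈ 0.557 A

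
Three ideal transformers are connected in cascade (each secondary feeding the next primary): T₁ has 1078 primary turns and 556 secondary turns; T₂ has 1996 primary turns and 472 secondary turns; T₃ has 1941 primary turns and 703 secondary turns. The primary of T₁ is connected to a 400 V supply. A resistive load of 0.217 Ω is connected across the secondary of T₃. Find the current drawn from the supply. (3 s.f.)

Secondary of T₁: V = 400.00 × 556/1078 = 206.31 V.
Secondary of T₂: V = 206.31 × 472/1996 = 48.786 V.
Secondary of T₃: V = 48.786 × 703/1941 = 17.670 V.
I_load = 17.670/0.217 = 81.427 A, so P_out = 17.670 × 81.427 = 1438.8 W.
All ideal ⇒ P_in = P_out, so I_supply = 1438.8/400 = 3.60 A.

I_supply ≈ 3.60 A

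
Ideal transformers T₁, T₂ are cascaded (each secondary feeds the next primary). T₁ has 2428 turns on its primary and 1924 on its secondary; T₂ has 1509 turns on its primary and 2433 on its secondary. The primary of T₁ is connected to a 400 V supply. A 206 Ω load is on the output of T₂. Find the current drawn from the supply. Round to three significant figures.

Secondary of T₁: V = 400.00 × 1924/2428 = 316.97 V.
Secondary of T₂: V = 316.97 × 2433/1509 = 511.06 V.
I_load = 511.06/206 = 2.4809 A, so P_out = 511.06 × 2.4809 = 1267.9 W.
All ideal ⇒ P_in = P_out, so I_supply = 1267.9/400 = 3.17 A.

I_supply ≈ 3.17 A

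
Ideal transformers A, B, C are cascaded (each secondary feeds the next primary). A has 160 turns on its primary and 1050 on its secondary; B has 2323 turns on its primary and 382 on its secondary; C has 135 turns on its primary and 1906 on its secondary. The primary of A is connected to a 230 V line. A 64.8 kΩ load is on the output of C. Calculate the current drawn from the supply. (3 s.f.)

I_supply ≈ 0.824 A

After A: V = 230.00 × 1050/160 = 1509.4 V.
After B: V = 1509.4 × 382/2323 = 248.21 V.
After C: V = 248.21 × 1906/135 = 3504.3 V.
I_load = 3504.3/64800 = 0.054079 A, so P_out = 3504.3 × 0.054079 = 189.51 W.
All ideal ⇒ P_in = P_out, so I_supply = 189.51/230 = 0.824 A.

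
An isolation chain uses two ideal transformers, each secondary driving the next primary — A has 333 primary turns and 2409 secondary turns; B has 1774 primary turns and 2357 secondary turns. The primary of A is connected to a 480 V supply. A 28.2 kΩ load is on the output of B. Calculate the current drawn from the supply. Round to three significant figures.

After A: V = 480.00 × 2409/333 = 3472.4 V.
After B: V = 3472.4 × 2357/1774 = 4613.6 V.
I_load = 4613.6/28200 = 0.16360 A, so P_out = 4613.6 × 0.16360 = 754.80 W.
All ideal ⇒ P_in = P_out, so I_supply = 754.80/480 = 1.57 A.

I_supply ≈ 1.57 A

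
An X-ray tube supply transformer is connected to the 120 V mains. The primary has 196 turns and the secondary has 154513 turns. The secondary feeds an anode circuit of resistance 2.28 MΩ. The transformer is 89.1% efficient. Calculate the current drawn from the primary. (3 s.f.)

V_s = 120 × 154513/196 = 94600 V.
I_s = V_s/R = 94600/(2.28×10^6) = 0.041491 A.
P_out = V_s I_s = 94600 × 0.041491 = 3925.1 W.
P_in = P_out/η = 3925.1/0.891 = 4405.2 W.
I_p = P_in/V_p = 4405.2/120 = 36.7 A.

I_p ≈ 36.7 A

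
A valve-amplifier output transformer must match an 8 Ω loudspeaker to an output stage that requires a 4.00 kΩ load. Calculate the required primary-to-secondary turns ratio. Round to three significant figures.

N_p/N_s ≈ 22.4

Z_p/Z_s = (N_p/N_s)², so N_p/N_s = √(4000/8) = √500 = 22.4.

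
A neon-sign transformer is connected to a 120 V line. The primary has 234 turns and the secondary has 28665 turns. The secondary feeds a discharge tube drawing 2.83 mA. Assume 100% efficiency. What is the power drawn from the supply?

P ≈ 41.6 W

I_p = I_s × N_s/N_p = 0.00283 × 28665/234 = 0.34668 A.
P = V_p I_p = 120 × 0.34668 = 41.6 W.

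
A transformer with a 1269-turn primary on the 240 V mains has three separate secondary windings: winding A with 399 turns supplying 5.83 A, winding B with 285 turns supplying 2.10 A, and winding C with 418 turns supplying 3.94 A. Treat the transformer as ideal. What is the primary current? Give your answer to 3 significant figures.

V_A = 240 × 399/1269 = 75.461 V; V_B = 240 × 285/1269 = 53.901 V; V_C = 240 × 418/1269 = 79.054 V.
P_out = V_A I_A + V_B I_B + V_C I_C = 75.461×5.83 + 53.901×2.10 + 79.054×3.94 = 439.94 + 113.19 + 311.47 = 864.60 W.
Ideal ⇒ P_in = P_out, so I_p = P_out/V_p = 864.60/240 = 3.60 A.

I_p ≈ 3.60 A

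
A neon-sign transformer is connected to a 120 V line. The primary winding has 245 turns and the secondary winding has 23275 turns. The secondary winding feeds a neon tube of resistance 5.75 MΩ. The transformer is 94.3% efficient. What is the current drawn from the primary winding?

V_s = 120 × 23275/245 = 11400 V.
I_s = V_s/R = 11400/(5.75×10^6) = 0.0019826 A.
P_out = V_s I_s = 11400 × 0.0019826 = 22.602 W.
P_in = P_out/η = 22.602/0.943 = 23.968 W.
I_p = P_in/V_p = 23.968/120 = 0.200 A.

I_p ≈ 0.200 A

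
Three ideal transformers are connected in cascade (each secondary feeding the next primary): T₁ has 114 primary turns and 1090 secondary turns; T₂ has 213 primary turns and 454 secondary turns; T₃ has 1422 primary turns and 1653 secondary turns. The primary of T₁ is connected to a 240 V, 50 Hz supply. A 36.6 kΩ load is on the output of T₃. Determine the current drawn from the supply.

I_supply ≈ 3.68 A

After T₁: V = 240.00 × 1090/114 = 2294.7 V.
After T₂: V = 2294.7 × 454/213 = 4891.1 V.
After T₃: V = 4891.1 × 1653/1422 = 5685.7 V.
I_load = 5685.7/36600 = 0.15535 A, so P_out = 5685.7 × 0.15535 = 883.25 W.
All ideal ⇒ P_in = P_out, so I_supply = 883.25/240 = 3.68 A.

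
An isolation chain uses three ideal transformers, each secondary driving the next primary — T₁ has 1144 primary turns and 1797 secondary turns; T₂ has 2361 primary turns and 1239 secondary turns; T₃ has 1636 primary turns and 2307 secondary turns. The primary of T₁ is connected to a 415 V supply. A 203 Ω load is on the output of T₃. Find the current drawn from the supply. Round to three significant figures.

I_supply ≈ 2.76 A

After T₁: V = 415.00 × 1797/1144 = 651.88 V.
After T₂: V = 651.88 × 1239/2361 = 342.09 V.
After T₃: V = 342.09 × 2307/1636 = 482.40 V.
I_load = 482.40/203 = 2.3764 A, so P_out = 482.40 × 2.3764 = 1146.4 W.
All ideal ⇒ P_in = P_out, so I_supply = 1146.4/415 = 2.76 A.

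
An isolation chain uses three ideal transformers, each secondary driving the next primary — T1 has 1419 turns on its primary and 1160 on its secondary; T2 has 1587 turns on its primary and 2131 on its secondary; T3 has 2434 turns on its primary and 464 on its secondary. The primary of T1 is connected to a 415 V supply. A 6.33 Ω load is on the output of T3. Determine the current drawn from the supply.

I_supply ≈ 2.87 A

After T1: V = 415.00 × 1160/1419 = 339.25 V.
After T2: V = 339.25 × 2131/1587 = 455.54 V.
After T3: V = 455.54 × 464/2434 = 86.842 V.
I_load = 86.842/6.33 = 13.719 A, so P_out = 86.842 × 13.719 = 1191.4 W.
All ideal ⇒ P_in = P_out, so I_supply = 1191.4/415 = 2.87 A.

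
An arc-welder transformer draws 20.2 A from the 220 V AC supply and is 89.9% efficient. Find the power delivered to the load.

P_in = V_p I_p = 220 × 20.2 = 4444.0 W.
P_out = η P_in = 0.899 × 4444.0 = 4000 W.

P_out ≈ 4000 W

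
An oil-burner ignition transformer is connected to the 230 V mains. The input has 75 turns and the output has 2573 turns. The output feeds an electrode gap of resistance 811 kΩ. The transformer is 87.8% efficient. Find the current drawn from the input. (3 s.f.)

V_out = 230 × 2573/75 = 7890.5 V.
I_out = V_out/R = 7890.5/811000 = 0.0097294 A.
P_out = V_out I_out = 7890.5 × 0.0097294 = 76.770 W.
P_in = P_out/η = 76.770/0.878 = 87.437 W.
I_in = P_in/V_in = 87.437/230 = 0.380 A.

I_in ≈ 0.380 A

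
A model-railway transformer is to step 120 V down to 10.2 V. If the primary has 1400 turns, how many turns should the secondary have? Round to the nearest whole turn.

N_s/N_p = V_s/V_p, so N_s = 1400 × 10.2/120 = 119.0 ≈ 119 turns.

N_s = 119 turns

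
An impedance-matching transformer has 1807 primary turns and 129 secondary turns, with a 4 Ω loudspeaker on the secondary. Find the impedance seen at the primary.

Z_p ≈ 785 Ω

Z_p = (N_p/N_s)² × Z_s = (1807/129)² × 4 = 785 Ω.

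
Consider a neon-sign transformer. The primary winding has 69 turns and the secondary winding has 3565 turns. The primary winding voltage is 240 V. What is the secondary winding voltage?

V_s/V_p = N_s/N_p, so V_s = 240 × 3565/69 = 12400 V.

V_s ≈ 12400 V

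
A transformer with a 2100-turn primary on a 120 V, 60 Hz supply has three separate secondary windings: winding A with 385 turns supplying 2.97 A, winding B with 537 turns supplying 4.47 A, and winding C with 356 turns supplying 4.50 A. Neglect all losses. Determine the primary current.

V_A = 120 × 385/2100 = 22.000 V; V_B = 120 × 537/2100 = 30.686 V; V_C = 120 × 356/2100 = 20.343 V.
P_out = V_A I_A + V_B I_B + V_C I_C = 22.000×2.97 + 30.686×4.47 + 20.343×4.50 = 65.340 + 137.17 + 91.543 = 294.05 W.
Ideal ⇒ P_in = P_out, so I_p = P_out/V_p = 294.05/120 = 2.45 A.

I_p ≈ 2.45 A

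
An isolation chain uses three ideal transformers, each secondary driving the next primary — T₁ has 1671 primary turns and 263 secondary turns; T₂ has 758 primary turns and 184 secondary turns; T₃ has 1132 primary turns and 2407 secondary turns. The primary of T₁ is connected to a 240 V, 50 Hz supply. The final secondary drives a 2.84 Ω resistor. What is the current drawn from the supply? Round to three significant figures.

Secondary of T₁: V = 240.00 × 263/1671 = 37.774 V.
Secondary of T₂: V = 37.774 × 184/758 = 9.1694 V.
Secondary of T₃: V = 9.1694 × 2407/1132 = 19.497 V.
I_load = 19.497/2.84 = 6.8652 A, so P_out = 19.497 × 6.8652 = 133.85 W.
All ideal ⇒ P_in = P_out, so I_supply = 133.85/240 = 0.558 A.

I_supply ≈ 0.558 A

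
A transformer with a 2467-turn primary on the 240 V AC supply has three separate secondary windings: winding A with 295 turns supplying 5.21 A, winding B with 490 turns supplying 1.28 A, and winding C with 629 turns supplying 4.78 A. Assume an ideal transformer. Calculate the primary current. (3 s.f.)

I_p ≈ 2.10 A

V_A = 240 × 295/2467 = 28.699 V; V_B = 240 × 490/2467 = 47.669 V; V_C = 240 × 629/2467 = 61.192 V.
P_out = V_A I_A + V_B I_B + V_C I_C = 28.699×5.21 + 47.669×1.28 + 61.192×4.78 = 149.52 + 61.017 + 292.50 = 503.03 W.
Ideal ⇒ P_in = P_out, so I_p = P_out/V_p = 503.03/240 = 2.10 A.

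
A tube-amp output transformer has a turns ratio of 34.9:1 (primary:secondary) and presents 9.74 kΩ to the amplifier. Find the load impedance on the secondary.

Z_s = Z_p/(N_p/N_s)² = 9740/34.9² = 8.00 Ω.

Z_s ≈ 8.00 Ω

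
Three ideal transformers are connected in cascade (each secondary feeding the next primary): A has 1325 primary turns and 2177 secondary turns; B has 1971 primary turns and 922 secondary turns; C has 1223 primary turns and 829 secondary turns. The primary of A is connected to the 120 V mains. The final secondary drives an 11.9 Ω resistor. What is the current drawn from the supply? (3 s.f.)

Secondary of A: V = 120.00 × 2177/1325 = 197.16 V.
Secondary of B: V = 197.16 × 922/1971 = 92.229 V.
Secondary of C: V = 92.229 × 829/1223 = 62.517 V.
I_load = 62.517/11.9 = 5.2535 A, so P_out = 62.517 × 5.2535 = 328.43 W.
All ideal ⇒ P_in = P_out, so I_supply = 328.43/120 = 2.74 A.

I_supply ≈ 2.74 A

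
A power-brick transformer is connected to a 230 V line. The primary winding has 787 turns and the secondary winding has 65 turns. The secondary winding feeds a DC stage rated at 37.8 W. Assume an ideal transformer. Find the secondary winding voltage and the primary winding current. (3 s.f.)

V_s = V_p × N_s/N_p = 230 × 65/787 = 18.996 V.
I_s = P/V_s = 37.8/18.996 = 1.9899 A.
I_p = I_s × N_s/N_p = 1.9899 × 65/787 = 0.164 A.

V_s ≈ 19.0 V, I_p ≈ 0.164 A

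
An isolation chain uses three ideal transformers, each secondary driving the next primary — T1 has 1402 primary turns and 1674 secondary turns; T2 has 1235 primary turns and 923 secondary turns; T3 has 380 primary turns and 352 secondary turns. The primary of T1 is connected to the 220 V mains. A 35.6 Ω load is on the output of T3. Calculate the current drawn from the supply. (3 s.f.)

Secondary of T1: V = 220.00 × 1674/1402 = 262.68 V.
Secondary of T2: V = 262.68 × 923/1235 = 196.32 V.
Secondary of T3: V = 196.32 × 352/380 = 181.85 V.
I_load = 181.85/35.6 = 5.1083 A, so P_out = 181.85 × 5.1083 = 928.96 W.
All ideal ⇒ P_in = P_out, so I_supply = 928.96/220 = 4.22 A.

I_supply ≈ 4.22 A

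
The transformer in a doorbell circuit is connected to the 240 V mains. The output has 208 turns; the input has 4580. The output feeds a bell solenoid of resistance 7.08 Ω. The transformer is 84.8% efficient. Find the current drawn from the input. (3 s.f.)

V_out = 240 × 208/4580 = 10.900 V.
I_out = V_out/R = 10.900/7.08 = 1.5395 A.
P_out = V_out I_out = 10.900 × 1.5395 = 16.780 W.
P_in = P_out/η = 16.780/0.848 = 19.787 W.
I_in = P_in/V_in = 19.787/240 = 0.0824 A.

I_in ≈ 0.0824 A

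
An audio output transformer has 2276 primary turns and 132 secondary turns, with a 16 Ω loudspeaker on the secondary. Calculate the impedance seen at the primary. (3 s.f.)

Z_p = (N_p/N_s)² × Z_s = (2276/132)² × 16 = 4760 Ω.

Z_p ≈ 4760 Ω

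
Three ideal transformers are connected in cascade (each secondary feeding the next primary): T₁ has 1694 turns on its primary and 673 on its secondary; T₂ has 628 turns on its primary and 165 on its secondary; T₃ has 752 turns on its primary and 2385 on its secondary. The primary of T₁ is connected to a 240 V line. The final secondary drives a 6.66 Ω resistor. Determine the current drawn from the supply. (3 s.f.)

Secondary of T₁: V = 240.00 × 673/1694 = 95.348 V.
Secondary of T₂: V = 95.348 × 165/628 = 25.052 V.
Secondary of T₃: V = 25.052 × 2385/752 = 79.453 V.
I_load = 79.453/6.66 = 11.930 A, so P_out = 79.453 × 11.930 = 947.85 W.
All ideal ⇒ P_in = P_out, so I_supply = 947.85/240 = 3.95 A.

I_supply ≈ 3.95 A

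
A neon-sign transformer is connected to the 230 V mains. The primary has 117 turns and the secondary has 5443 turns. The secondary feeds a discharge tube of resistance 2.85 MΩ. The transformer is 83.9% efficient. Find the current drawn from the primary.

I_p ≈ 0.208 A

V_s = 230 × 5443/117 = 10700 V.
I_s = V_s/R = 10700/(2.85×10^6) = 0.0037544 A.
P_out = V_s I_s = 10700 × 0.0037544 = 40.171 W.
P_in = P_out/η = 40.171/0.839 = 47.880 W.
I_p = P_in/V_p = 47.880/230 = 0.208 A.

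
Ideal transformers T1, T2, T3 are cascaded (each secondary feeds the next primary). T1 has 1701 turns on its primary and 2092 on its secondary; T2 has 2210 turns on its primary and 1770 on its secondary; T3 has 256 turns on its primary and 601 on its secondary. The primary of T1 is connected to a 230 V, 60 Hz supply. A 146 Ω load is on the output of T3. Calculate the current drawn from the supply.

I_supply ≈ 8.42 A

After T1: V = 230.00 × 2092/1701 = 282.87 V.
After T2: V = 282.87 × 1770/2210 = 226.55 V.
After T3: V = 226.55 × 601/256 = 531.86 V.
I_load = 531.86/146 = 3.6429 A, so P_out = 531.86 × 3.6429 = 1937.5 W.
All ideal ⇒ P_in = P_out, so I_supply = 1937.5/230 = 8.42 A.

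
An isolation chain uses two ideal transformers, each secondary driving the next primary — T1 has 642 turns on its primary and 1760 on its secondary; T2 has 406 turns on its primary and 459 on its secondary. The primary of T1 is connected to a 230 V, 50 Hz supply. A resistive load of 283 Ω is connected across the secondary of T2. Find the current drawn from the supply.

I_supply ≈ 7.81 A

Secondary of T1: V = 230.00 × 1760/642 = 630.53 V.
Secondary of T2: V = 630.53 × 459/406 = 712.84 V.
I_load = 712.84/283 = 2.5189 A, so P_out = 712.84 × 2.5189 = 1795.6 W.
All ideal ⇒ P_in = P_out, so I_supply = 1795.6/230 = 7.81 A.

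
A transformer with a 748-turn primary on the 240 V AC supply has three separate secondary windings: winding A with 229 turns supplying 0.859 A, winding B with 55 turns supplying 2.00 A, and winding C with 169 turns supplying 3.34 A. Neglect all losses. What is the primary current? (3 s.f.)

I_p ≈ 1.16 A

V_A = 240 × 229/748 = 73.476 V; V_B = 240 × 55/748 = 17.647 V; V_C = 240 × 169/748 = 54.225 V.
P_out = V_A I_A + V_B I_B + V_C I_C = 73.476×0.859 + 17.647×2.00 + 54.225×3.34 = 63.116 + 35.294 + 181.11 = 279.52 W.
Ideal ⇒ P_in = P_out, so I_p = P_out/V_p = 279.52/240 = 1.16 A.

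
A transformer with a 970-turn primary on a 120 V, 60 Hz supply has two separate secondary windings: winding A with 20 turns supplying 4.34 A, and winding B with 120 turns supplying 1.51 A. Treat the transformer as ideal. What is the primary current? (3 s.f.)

V_A = 120 × 20/970 = 2.4742 V; V_B = 120 × 120/970 = 14.845 V.
P_out = V_A I_A + V_B I_B = 2.4742×4.34 + 14.845×1.51 = 10.738 + 22.416 = 33.155 W.
Ideal ⇒ P_in = P_out, so I_p = P_out/V_p = 33.155/120 = 0.276 A.

I_p ≈ 0.276 A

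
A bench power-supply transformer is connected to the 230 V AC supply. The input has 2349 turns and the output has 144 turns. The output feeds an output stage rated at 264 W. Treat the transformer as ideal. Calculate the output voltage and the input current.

V_out ≈ 14.1 V, I_in ≈ 1.15 A

V_out = V_in × N_out/N_in = 230 × 144/2349 = 14.100 V.
I_out = P/V_out = 264/14.100 = 18.724 A.
I_in = I_out × N_out/N_in = 18.724 × 144/2349 = 1.15 A.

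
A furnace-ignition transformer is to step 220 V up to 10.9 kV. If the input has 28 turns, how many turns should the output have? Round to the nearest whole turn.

N_out/N_in = V_out/V_in, so N_out = 28 × 10900/220 = 1387.3 ≈ 1387 turns.

N_out = 1387 turns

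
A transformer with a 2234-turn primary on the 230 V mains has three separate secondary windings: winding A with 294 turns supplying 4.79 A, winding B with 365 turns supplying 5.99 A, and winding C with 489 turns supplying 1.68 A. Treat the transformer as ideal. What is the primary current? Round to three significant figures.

V_A = 230 × 294/2234 = 30.269 V; V_B = 230 × 365/2234 = 37.578 V; V_C = 230 × 489/2234 = 50.345 V.
P_out = V_A I_A + V_B I_B + V_C I_C = 30.269×4.79 + 37.578×5.99 + 50.345×1.68 = 144.99 + 225.09 + 84.579 = 454.66 W.
Ideal ⇒ P_in = P_out, so I_p = P_out/V_p = 454.66/230 = 1.98 A.

I_p ≈ 1.98 A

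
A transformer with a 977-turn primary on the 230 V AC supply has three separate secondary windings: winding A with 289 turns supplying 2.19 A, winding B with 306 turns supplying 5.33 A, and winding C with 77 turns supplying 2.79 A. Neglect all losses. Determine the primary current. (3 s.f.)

V_A = 230 × 289/977 = 68.035 V; V_B = 230 × 306/977 = 72.037 V; V_C = 230 × 77/977 = 18.127 V.
P_out = V_A I_A + V_B I_B + V_C I_C = 68.035×2.19 + 72.037×5.33 + 18.127×2.79 = 149.00 + 383.96 + 50.574 = 583.53 W.
Ideal ⇒ P_in = P_out, so I_p = P_out/V_p = 583.53/230 = 2.54 A.

I_p ≈ 2.54 A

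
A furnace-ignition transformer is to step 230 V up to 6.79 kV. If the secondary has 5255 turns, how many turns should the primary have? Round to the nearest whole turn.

N_p/N_s = V_p/V_s, so N_p = 5255 × 230/6790 = 178.0 ≈ 178 turns.

N_p = 178 turns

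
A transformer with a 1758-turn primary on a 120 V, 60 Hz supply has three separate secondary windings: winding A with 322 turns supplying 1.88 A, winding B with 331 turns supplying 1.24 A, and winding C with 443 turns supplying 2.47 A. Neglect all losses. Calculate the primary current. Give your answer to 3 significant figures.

I_p ≈ 1.20 A

V_A = 120 × 322/1758 = 21.980 V; V_B = 120 × 331/1758 = 22.594 V; V_C = 120 × 443/1758 = 30.239 V.
P_out = V_A I_A + V_B I_B + V_C I_C = 21.980×1.88 + 22.594×1.24 + 30.239×2.47 = 41.322 + 28.016 + 74.690 = 144.03 W.
Ideal ⇒ P_in = P_out, so I_p = P_out/V_p = 144.03/120 = 1.20 A.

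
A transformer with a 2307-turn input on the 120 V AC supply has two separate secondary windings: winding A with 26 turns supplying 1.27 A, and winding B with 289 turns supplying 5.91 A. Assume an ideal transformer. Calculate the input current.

I_in ≈ 0.755 A

V_A = 120 × 26/2307 = 1.3524 V; V_B = 120 × 289/2307 = 15.033 V.
P_out = V_A I_A + V_B I_B = 1.3524×1.27 + 15.033×5.91 = 1.7176 + 88.842 = 90.560 W.
Ideal ⇒ P_in = P_out, so I_in = P_out/V_in = 90.560/120 = 0.755 A.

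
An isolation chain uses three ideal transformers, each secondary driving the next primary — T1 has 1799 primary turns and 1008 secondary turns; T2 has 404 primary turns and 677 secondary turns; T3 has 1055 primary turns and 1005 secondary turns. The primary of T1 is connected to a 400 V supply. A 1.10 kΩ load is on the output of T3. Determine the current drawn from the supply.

Secondary of T1: V = 400.00 × 1008/1799 = 224.12 V.
Secondary of T2: V = 224.12 × 677/404 = 375.57 V.
Secondary of T3: V = 375.57 × 1005/1055 = 357.78 V.
I_load = 357.78/1100 = 0.32525 A, so P_out = 357.78 × 0.32525 = 116.37 W.
All ideal ⇒ P_in = P_out, so I_supply = 116.37/400 = 0.291 A.

I_supply ≈ 0.291 A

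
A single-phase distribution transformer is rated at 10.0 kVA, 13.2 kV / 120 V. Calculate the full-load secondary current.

I_s ≈ 83.3 A

I_s = S/V_s = 10000/120 = 83.3 A.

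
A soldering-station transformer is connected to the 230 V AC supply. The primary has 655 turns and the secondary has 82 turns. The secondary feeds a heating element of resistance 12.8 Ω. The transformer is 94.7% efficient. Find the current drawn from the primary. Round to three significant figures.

V_s = 230 × 82/655 = 28.794 V.
I_s = V_s/R = 28.794/12.8 = 2.2495 A.
P_out = V_s I_s = 28.794 × 2.2495 = 64.773 W.
P_in = P_out/η = 64.773/0.947 = 68.398 W.
I_p = P_in/V_p = 68.398/230 = 0.297 A.

I_p ≈ 0.297 A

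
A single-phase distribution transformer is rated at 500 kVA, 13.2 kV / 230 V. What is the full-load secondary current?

I_s ≈ 2170 A

I_s = S/V_s = 500000/230 = 2170 A.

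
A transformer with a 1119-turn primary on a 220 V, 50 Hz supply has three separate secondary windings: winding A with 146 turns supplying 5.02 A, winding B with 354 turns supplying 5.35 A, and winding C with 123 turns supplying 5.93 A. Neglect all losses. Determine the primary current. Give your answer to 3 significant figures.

V_A = 220 × 146/1119 = 28.704 V; V_B = 220 × 354/1119 = 69.598 V; V_C = 220 × 123/1119 = 24.182 V.
P_out = V_A I_A + V_B I_B + V_C I_C = 28.704×5.02 + 69.598×5.35 + 24.182×5.93 = 144.10 + 372.35 + 143.40 = 659.84 W.
Ideal ⇒ P_in = P_out, so I_p = P_out/V_p = 659.84/220 = 3.00 A.

I_p ≈ 3.00 A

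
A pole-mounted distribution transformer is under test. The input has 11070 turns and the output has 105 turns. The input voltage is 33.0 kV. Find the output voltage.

V_out/V_in = N_out/N_in, so V_out = 33000 × 105/11070 = 313 V.

V_out ≈ 313 V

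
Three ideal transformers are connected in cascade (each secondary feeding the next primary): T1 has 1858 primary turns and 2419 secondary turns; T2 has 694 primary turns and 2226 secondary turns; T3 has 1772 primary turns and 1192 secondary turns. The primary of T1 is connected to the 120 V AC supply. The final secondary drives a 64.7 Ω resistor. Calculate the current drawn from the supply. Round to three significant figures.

I_supply ≈ 14.6 A

After T1: V = 120.00 × 2419/1858 = 156.23 V.
After T2: V = 156.23 × 2226/694 = 501.11 V.
After T3: V = 501.11 × 1192/1772 = 337.09 V.
I_load = 337.09/64.7 = 5.2101 A, so P_out = 337.09 × 5.2101 = 1756.3 W.
All ideal ⇒ P_in = P_out, so I_supply = 1756.3/120 = 14.6 A.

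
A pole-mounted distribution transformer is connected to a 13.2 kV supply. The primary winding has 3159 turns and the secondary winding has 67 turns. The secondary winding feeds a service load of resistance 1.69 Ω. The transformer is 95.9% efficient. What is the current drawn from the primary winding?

I_p ≈ 3.66 A

V_s = 13200 × 67/3159 = 279.96 V.
I_s = V_s/R = 279.96/1.69 = 165.66 A.
P_out = V_s I_s = 279.96 × 165.66 = 46378 W.
P_in = P_out/η = 46378/0.959 = 48361 W.
I_p = P_in/V_p = 48361/13200 = 3.66 A.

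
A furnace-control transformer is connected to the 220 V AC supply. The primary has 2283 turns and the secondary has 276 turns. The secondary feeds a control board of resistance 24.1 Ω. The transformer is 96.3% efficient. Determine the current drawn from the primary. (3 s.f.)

I_p ≈ 0.139 A

V_s = 220 × 276/2283 = 26.597 V.
I_s = V_s/R = 26.597/24.1 = 1.1036 A.
P_out = V_s I_s = 26.597 × 1.1036 = 29.352 W.
P_in = P_out/η = 29.352/0.963 = 30.480 W.
I_p = P_in/V_p = 30.480/220 = 0.139 A.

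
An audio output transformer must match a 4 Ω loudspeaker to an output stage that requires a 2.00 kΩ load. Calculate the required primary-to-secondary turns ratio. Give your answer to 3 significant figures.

N_p/N_s ≈ 22.4

Z_p/Z_s = (N_p/N_s)², so N_p/N_s = √(2000/4) = √500 = 22.4.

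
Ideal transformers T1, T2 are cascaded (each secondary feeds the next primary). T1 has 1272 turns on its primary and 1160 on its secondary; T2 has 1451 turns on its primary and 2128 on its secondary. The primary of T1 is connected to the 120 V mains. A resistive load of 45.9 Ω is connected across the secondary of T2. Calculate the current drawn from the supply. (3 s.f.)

After T1: V = 120.00 × 1160/1272 = 109.43 V.
After T2: V = 109.43 × 2128/1451 = 160.49 V.
I_load = 160.49/45.9 = 3.4966 A, so P_out = 160.49 × 3.4966 = 561.18 W.
All ideal ⇒ P_in = P_out, so I_supply = 561.18/120 = 4.68 A.

I_supply ≈ 4.68 A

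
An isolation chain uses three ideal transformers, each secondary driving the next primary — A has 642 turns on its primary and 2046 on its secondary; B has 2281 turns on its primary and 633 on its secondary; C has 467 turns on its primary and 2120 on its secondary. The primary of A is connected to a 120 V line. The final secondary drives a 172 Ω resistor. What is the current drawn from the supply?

I_supply ≈ 11.2 A

After A: V = 120.00 × 2046/642 = 382.43 V.
After B: V = 382.43 × 633/2281 = 106.13 V.
After C: V = 106.13 × 2120/467 = 481.78 V.
I_load = 481.78/172 = 2.8010 A, so P_out = 481.78 × 2.8010 = 1349.5 W.
All ideal ⇒ P_in = P_out, so I_supply = 1349.5/120 = 11.2 A.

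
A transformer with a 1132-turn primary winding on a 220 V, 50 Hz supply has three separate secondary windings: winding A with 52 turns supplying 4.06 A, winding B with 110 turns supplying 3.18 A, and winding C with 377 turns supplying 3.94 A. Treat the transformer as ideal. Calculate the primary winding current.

I_p ≈ 1.81 A

V_A = 220 × 52/1132 = 10.106 V; V_B = 220 × 110/1132 = 21.378 V; V_C = 220 × 377/1132 = 73.269 V.
P_out = V_A I_A + V_B I_B + V_C I_C = 10.106×4.06 + 21.378×3.18 + 73.269×3.94 = 41.030 + 67.982 + 288.68 = 397.69 W.
Ideal ⇒ P_in = P_out, so I_p = P_out/V_p = 397.69/220 = 1.81 A.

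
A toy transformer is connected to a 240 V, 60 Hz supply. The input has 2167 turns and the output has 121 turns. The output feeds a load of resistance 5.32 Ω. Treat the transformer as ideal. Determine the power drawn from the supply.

V_out = V_in × N_out/N_in = 240 × 121/2167 = 13.401 V.
I_out = V_out/R = 13.401/5.32 = 2.5190 A.
I_in = I_out × N_out/N_in = 2.5190 × 121/2167 = 0.14065 A.
P = V_in I_in = 240 × 0.14065 = 33.8 W.

P ≈ 33.8 W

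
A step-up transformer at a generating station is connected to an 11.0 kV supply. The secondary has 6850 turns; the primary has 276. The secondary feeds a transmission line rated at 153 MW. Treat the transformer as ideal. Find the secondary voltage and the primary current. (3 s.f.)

V_s ≈ 273000 V, I_p ≈ 13900 A

V_s = V_p × N_s/N_p = 11000 × 6850/276 = 273010 V.
I_s = P/V_s = 1.53×10^8/273010 = 560.42 A.
I_p = I_s × N_s/N_p = 560.42 × 6850/276 = 13900 A.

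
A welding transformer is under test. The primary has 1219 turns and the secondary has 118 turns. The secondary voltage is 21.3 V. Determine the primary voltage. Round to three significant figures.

V_p ≈ 220 V

V_p/V_s = N_p/N_s, so V_p = 21.3 × 1219/118 = 220 V.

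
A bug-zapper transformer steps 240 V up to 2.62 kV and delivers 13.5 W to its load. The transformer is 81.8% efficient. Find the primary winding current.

P_in = P_out/η = 13.5/0.818 = 16.504 W.
I_p = P_in/V_p = 16.504/240 = 0.0688 A.

I_p ≈ 0.0688 A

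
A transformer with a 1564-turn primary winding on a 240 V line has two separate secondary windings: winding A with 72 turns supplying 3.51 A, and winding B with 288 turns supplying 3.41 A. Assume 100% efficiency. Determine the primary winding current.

V_A = 240 × 72/1564 = 11.049 V; V_B = 240 × 288/1564 = 44.194 V.
P_out = V_A I_A + V_B I_B = 11.049×3.51 + 44.194×3.41 = 38.781 + 150.70 = 189.48 W.
Ideal ⇒ P_in = P_out, so I_p = P_out/V_p = 189.48/240 = 0.790 A.

I_p ≈ 0.790 A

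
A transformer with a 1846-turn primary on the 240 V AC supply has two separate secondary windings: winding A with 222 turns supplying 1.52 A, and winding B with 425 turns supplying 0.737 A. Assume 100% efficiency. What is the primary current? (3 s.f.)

V_A = 240 × 222/1846 = 28.862 V; V_B = 240 × 425/1846 = 55.255 V.
P_out = V_A I_A + V_B I_B = 28.862×1.52 + 55.255×0.737 = 43.871 + 40.723 = 84.593 W.
Ideal ⇒ P_in = P_out, so I_p = P_out/V_p = 84.593/240 = 0.352 A.

I_p ≈ 0.352 A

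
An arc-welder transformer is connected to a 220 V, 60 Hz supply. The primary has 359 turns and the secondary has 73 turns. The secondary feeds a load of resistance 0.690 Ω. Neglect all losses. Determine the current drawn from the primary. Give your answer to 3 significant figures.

I_p ≈ 13.2 A

V_s = V_p × N_s/N_p = 220 × 73/359 = 44.735 V.
I_s = V_s/R = 44.735/0.690 = 64.834 A.
For an ideal transformer I_p N_p = I_s N_s, so I_p = 64.834 × 73/359 = 13.2 A.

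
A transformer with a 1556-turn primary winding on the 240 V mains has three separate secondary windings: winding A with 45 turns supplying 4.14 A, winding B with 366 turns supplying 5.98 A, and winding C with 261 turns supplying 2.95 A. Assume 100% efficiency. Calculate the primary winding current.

V_A = 240 × 45/1556 = 6.9409 V; V_B = 240 × 366/1556 = 56.452 V; V_C = 240 × 261/1556 = 40.257 V.
P_out = V_A I_A + V_B I_B + V_C I_C = 6.9409×4.14 + 56.452×5.98 + 40.257×2.95 = 28.735 + 337.59 + 118.76 = 485.08 W.
Ideal ⇒ P_in = P_out, so I_p = P_out/V_p = 485.08/240 = 2.02 A.

I_p ≈ 2.02 A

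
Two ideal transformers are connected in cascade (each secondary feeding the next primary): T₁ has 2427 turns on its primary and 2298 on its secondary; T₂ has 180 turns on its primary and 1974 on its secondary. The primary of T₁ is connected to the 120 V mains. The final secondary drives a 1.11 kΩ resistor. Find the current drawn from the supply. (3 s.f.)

After T₁: V = 120.00 × 2298/2427 = 113.62 V.
After T₂: V = 113.62 × 1974/180 = 1246.1 V.
I_load = 1246.1/1110 = 1.1226 A, so P_out = 1246.1 × 1.1226 = 1398.8 W.
All ideal ⇒ P_in = P_out, so I_supply = 1398.8/120 = 11.7 A.

I_supply ≈ 11.7 A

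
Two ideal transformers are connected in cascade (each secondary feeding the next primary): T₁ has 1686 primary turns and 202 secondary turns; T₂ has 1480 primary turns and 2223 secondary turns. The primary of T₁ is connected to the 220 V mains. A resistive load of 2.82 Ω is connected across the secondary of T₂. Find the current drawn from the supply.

I_supply ≈ 2.53 A

After T₁: V = 220.00 × 202/1686 = 26.358 V.
After T₂: V = 26.358 × 2223/1480 = 39.591 V.
I_load = 39.591/2.82 = 14.039 A, so P_out = 39.591 × 14.039 = 555.83 W.
All ideal ⇒ P_in = P_out, so I_supply = 555.83/220 = 2.53 A.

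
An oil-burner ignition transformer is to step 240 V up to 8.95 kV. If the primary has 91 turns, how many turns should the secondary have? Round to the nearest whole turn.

N_s = 3394 turns

N_s/N_p = V_s/V_p, so N_s = 91 × 8950/240 = 3393.5 ≈ 3394 turns.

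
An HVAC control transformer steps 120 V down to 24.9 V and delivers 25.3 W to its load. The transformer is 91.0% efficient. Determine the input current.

P_in = P_out/η = 25.3/0.910 = 27.802 W.
I_in = P_in/V_in = 27.802/120 = 0.232 A.

I_in ≈ 0.232 A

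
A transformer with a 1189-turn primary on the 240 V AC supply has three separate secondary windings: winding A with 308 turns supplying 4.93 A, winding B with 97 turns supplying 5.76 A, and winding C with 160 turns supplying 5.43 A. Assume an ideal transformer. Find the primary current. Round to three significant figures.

V_A = 240 × 308/1189 = 62.170 V; V_B = 240 × 97/1189 = 19.579 V; V_C = 240 × 160/1189 = 32.296 V.
P_out = V_A I_A + V_B I_B + V_C I_C = 62.170×4.93 + 19.579×5.76 + 32.296×5.43 = 306.50 + 112.78 + 175.37 = 594.64 W.
Ideal ⇒ P_in = P_out, so I_p = P_out/V_p = 594.64/240 = 2.48 A.

I_p ≈ 2.48 A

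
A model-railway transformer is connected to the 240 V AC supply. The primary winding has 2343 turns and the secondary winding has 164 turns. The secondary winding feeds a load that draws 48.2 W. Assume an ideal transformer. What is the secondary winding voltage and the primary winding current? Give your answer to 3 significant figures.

V_s = V_p × N_s/N_p = 240 × 164/2343 = 16.799 V.
I_s = P/V_s = 48.2/16.799 = 2.8692 A.
I_p = I_s × N_s/N_p = 2.8692 × 164/2343 = 0.201 A.

V_s ≈ 16.8 V, I_p ≈ 0.201 A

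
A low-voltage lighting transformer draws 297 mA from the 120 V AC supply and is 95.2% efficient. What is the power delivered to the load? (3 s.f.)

P_in = V_in I_in = 120 × 0.297 = 35.640 W.
P_out = η P_in = 0.952 × 35.640 = 33.9 W.

P_out ≈ 33.9 W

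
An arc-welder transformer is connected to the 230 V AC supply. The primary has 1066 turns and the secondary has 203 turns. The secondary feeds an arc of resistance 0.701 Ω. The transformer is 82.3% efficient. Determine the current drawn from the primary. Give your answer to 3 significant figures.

V_s = 230 × 203/1066 = 43.799 V.
I_s = V_s/R = 43.799/0.701 = 62.481 A.
P_out = V_s I_s = 43.799 × 62.481 = 2736.6 W.
P_in = P_out/η = 2736.6/0.823 = 3325.2 W.
I_p = P_in/V_p = 3325.2/230 = 14.5 A.

I_p ≈ 14.5 A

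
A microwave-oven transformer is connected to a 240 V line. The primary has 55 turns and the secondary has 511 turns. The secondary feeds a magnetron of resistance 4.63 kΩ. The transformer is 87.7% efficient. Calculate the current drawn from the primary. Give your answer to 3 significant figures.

I_p ≈ 5.10 A

V_s = 240 × 511/55 = 2229.8 V.
I_s = V_s/R = 2229.8/4630 = 0.48160 A.
P_out = V_s I_s = 2229.8 × 0.48160 = 1073.9 W.
P_in = P_out/η = 1073.9/0.877 = 1224.5 W.
I_p = P_in/V_p = 1224.5/240 = 5.10 A.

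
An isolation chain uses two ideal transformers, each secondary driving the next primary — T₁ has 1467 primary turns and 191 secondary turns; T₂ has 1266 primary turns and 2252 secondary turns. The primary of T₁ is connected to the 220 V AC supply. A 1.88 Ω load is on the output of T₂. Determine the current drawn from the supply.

After T₁: V = 220.00 × 191/1467 = 28.643 V.
After T₂: V = 28.643 × 2252/1266 = 50.952 V.
I_load = 50.952/1.88 = 27.102 A, so P_out = 50.952 × 27.102 = 1380.9 W.
All ideal ⇒ P_in = P_out, so I_supply = 1380.9/220 = 6.28 A.

I_supply ≈ 6.28 A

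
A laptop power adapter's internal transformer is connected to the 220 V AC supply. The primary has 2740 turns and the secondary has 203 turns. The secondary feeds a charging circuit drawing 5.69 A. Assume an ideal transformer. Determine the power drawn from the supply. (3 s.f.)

P ≈ 92.7 W

I_p = I_s × N_s/N_p = 5.69 × 203/2740 = 0.42156 A.
P = V_p I_p = 220 × 0.42156 = 92.7 W.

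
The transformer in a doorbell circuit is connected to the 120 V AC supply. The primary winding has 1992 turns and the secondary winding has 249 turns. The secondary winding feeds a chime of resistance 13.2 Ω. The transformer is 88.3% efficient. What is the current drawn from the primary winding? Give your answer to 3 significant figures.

V_s = 120 × 249/1992 = 15.000 V.
I_s = V_s/R = 15.000/13.2 = 1.1364 A.
P_out = V_s I_s = 15.000 × 1.1364 = 17.045 W.
P_in = P_out/η = 17.045/0.883 = 19.304 W.
I_p = P_in/V_p = 19.304/120 = 0.161 A.

I_p ≈ 0.161 A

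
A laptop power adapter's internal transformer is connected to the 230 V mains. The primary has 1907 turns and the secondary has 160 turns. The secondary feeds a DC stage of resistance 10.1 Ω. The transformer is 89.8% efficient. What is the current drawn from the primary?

I_p ≈ 0.179 A

V_s = 230 × 160/1907 = 19.297 V.
I_s = V_s/R = 19.297/10.1 = 1.9106 A.
P_out = V_s I_s = 19.297 × 1.9106 = 36.870 W.
P_in = P_out/η = 36.870/0.898 = 41.058 W.
I_p = P_in/V_p = 41.058/230 = 0.179 A.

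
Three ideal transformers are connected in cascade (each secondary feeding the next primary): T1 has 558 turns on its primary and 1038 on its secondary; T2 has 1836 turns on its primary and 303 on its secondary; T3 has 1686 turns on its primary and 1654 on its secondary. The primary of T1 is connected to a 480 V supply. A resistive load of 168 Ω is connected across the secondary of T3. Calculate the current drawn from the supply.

I_supply ≈ 0.259 A

After T1: V = 480.00 × 1038/558 = 892.90 V.
After T2: V = 892.90 × 303/1836 = 147.36 V.
After T3: V = 147.36 × 1654/1686 = 144.56 V.
I_load = 144.56/168 = 0.86048 A, so P_out = 144.56 × 0.86048 = 124.39 W.
All ideal ⇒ P_in = P_out, so I_supply = 124.39/480 = 0.259 A.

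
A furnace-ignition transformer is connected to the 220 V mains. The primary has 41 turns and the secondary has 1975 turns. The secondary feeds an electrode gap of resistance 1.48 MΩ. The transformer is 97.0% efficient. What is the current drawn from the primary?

V_s = 220 × 1975/41 = 10598 V.
I_s = V_s/R = 10598/(1.48×10^6) = 0.0071605 A.
P_out = V_s I_s = 10598 × 0.0071605 = 75.884 W.
P_in = P_out/η = 75.884/0.970 = 78.231 W.
I_p = P_in/V_p = 78.231/220 = 0.356 A.

I_p ≈ 0.356 A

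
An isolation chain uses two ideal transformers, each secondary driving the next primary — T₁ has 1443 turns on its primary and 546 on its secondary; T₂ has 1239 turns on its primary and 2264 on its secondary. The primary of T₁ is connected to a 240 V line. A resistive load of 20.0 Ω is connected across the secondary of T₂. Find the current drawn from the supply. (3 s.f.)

I_supply ≈ 5.74 A

Secondary of T₁: V = 240.00 × 546/1443 = 90.811 V.
Secondary of T₂: V = 90.811 × 2264/1239 = 165.94 V.
I_load = 165.94/20.0 = 8.2968 A, so P_out = 165.94 × 8.2968 = 1376.8 W.
All ideal ⇒ P_in = P_out, so I_supply = 1376.8/240 = 5.74 A.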